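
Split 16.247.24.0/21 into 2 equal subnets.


New prefix = 21 + 1 = 22
Each subnet has 1024 addresses
  16.247.24.0/22
  16.247.28.0/22
Subnets: 16.247.24.0/22, 16.247.28.0/22


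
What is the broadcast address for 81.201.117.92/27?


Network: 81.201.117.64/27
Host bits = 5
Set all host bits to 1:
Broadcast: 81.201.117.95


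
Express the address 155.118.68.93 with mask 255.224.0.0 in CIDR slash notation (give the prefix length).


Binary: 11111111.11100000.00000000.00000000
Count leading 1s
Prefix: /11


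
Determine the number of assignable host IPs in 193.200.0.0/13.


Host bits = 32 - 13 = 19
Total addresses = 2^19 = 524288
Usable = total - 2 (network and broadcast)
Usable hosts: 524286


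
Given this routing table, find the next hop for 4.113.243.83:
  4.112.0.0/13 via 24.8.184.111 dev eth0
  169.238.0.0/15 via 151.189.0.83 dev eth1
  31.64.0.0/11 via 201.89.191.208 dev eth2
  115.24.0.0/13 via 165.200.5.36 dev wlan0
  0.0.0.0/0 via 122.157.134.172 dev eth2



Longest prefix match for 4.113.243.83:
  /13 4.112.0.0: MATCH
  /15 169.238.0.0: no
  /11 31.64.0.0: no
  /13 115.24.0.0: no
  /0 0.0.0.0: MATCH
Selected: next-hop 24.8.184.111 via eth0 (matched /13)


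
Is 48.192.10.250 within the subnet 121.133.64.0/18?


Subnet network: 121.133.64.0
Test IP AND mask: 48.192.0.0
No, 48.192.10.250 is not in 121.133.64.0/18


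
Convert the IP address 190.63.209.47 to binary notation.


190 = 10111110
63 = 00111111
209 = 11010001
47 = 00101111
Binary: 10111110.00111111.11010001.00101111


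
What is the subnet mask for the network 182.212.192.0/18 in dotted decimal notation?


/18 means 18 network bits, 14 host bits
Binary: 11111111111111111100000000000000
Mask: 255.255.192.0


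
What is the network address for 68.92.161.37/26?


IP:   01000100.01011100.10100001.00100101
Mask: 11111111.11111111.11111111.11000000
AND operation:
Net:  01000100.01011100.10100001.00000000
Network: 68.92.161.0/26


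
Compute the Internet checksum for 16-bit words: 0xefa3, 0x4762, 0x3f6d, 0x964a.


Sum all words (with carry folding):
+ 0xefa3 = 0xefa3
+ 0x4762 = 0x3706
+ 0x3f6d = 0x7673
+ 0x964a = 0x0cbe
One's complement: ~0x0cbe
Checksum = 0xf341


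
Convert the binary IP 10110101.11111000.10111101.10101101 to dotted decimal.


10110101 = 181
11111000 = 248
10111101 = 189
10101101 = 173
IP: 181.248.189.173


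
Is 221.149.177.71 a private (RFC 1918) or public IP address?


RFC 1918 private ranges:
  10.0.0.0/8 (10.0.0.0 - 10.255.255.255)
  172.16.0.0/12 (172.16.0.0 - 172.31.255.255)
  192.168.0.0/16 (192.168.0.0 - 192.168.255.255)
Public (not in any RFC 1918 range)


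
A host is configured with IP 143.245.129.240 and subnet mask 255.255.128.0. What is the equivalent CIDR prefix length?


Binary: 11111111.11111111.10000000.00000000
Count leading 1s
Prefix: /17


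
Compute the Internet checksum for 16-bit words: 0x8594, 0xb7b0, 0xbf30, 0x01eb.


Sum all words (with carry folding):
+ 0x8594 = 0x8594
+ 0xb7b0 = 0x3d45
+ 0xbf30 = 0xfc75
+ 0x01eb = 0xfe60
One's complement: ~0xfe60
Checksum = 0x019f


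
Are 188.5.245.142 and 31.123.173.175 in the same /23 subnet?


Mask: 255.255.254.0
188.5.245.142 AND mask = 188.5.244.0
31.123.173.175 AND mask = 31.123.172.0
No, different subnets (188.5.244.0 vs 31.123.172.0)


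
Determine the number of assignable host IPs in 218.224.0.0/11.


Host bits = 32 - 11 = 21
Total addresses = 2^21 = 2097152
Usable = total - 2 (network and broadcast)
Usable hosts: 2097150


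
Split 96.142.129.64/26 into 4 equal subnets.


New prefix = 26 + 2 = 28
Each subnet has 16 addresses
  96.142.129.64/28
  96.142.129.80/28
  96.142.129.96/28
  96.142.129.112/28
Subnets: 96.142.129.64/28, 96.142.129.80/28, 96.142.129.96/28, 96.142.129.112/28


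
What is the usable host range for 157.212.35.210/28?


Network: 157.212.35.208
Broadcast: 157.212.35.223
First usable = network + 1
Last usable = broadcast - 1
Range: 157.212.35.209 to 157.212.35.222


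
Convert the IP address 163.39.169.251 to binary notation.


163 = 10100011
39 = 00100111
169 = 10101001
251 = 11111011
Binary: 10100011.00100111.10101001.11111011


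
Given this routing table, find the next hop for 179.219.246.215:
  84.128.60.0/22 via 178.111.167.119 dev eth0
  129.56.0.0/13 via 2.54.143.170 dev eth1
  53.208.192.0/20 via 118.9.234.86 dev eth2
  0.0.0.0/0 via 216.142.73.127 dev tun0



Longest prefix match for 179.219.246.215:
  /22 84.128.60.0: no
  /13 129.56.0.0: no
  /20 53.208.192.0: no
  /0 0.0.0.0: MATCH
Selected: next-hop 216.142.73.127 via tun0 (matched /0)


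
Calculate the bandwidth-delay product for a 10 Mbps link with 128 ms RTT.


BDP = bandwidth * RTT
= 10 Mbps * 128 ms
= 10 * 1e6 * 128 / 1000 bits
= 1280000 bits
= 160000 bytes
= 156.25 KB
BDP = 1280000 bits (160000 bytes)


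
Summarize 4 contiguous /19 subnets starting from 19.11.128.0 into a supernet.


Original prefix: /19
Number of subnets: 4 = 2^2
New prefix = 19 - 2 = 17
Supernet: 19.11.128.0/17


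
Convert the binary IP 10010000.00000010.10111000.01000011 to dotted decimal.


10010000 = 144
00000010 = 2
10111000 = 184
01000011 = 67
IP: 144.2.184.67


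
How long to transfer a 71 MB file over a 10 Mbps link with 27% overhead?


Effective throughput = 10 * (1 - 27/100) = 7.3 Mbps
File size in Mb = 71 * 8 = 568 Mb
Time = 568 / 7.3
Time = 77.8082 seconds


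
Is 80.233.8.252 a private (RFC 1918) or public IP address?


RFC 1918 private ranges:
  10.0.0.0/8 (10.0.0.0 - 10.255.255.255)
  172.16.0.0/12 (172.16.0.0 - 172.31.255.255)
  192.168.0.0/16 (192.168.0.0 - 192.168.255.255)
Public (not in any RFC 1918 range)


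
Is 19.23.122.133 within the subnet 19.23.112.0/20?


Subnet network: 19.23.112.0
Test IP AND mask: 19.23.112.0
Yes, 19.23.122.133 is in 19.23.112.0/20


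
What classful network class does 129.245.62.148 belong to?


First octet: 129
Binary: 10000001
10xxxxxx -> Class B (128-191)
Class B, default mask 255.255.0.0 (/16)


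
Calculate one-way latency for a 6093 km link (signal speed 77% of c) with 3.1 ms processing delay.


Speed = 0.77 * 3e5 km/s = 231000 km/s
Propagation delay = 6093 / 231000 = 0.0264 s = 26.3766 ms
Processing delay = 3.1 ms
Total one-way latency = 29.4766 ms


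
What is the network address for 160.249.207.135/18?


IP:   10100000.11111001.11001111.10000111
Mask: 11111111.11111111.11000000.00000000
AND operation:
Net:  10100000.11111001.11000000.00000000
Network: 160.249.192.0/18


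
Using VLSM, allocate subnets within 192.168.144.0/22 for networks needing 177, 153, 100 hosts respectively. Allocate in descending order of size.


177 hosts -> /24 (254 usable): 192.168.144.0/24
153 hosts -> /24 (254 usable): 192.168.145.0/24
100 hosts -> /25 (126 usable): 192.168.146.0/25
Allocation: 192.168.144.0/24 (177 hosts, 254 usable); 192.168.145.0/24 (153 hosts, 254 usable); 192.168.146.0/25 (100 hosts, 126 usable)


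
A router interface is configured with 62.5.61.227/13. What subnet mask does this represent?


/13 means 13 network bits, 19 host bits
Binary: 11111111111110000000000000000000
Mask: 255.248.0.0


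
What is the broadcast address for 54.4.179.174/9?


Network: 54.0.0.0/9
Host bits = 23
Set all host bits to 1:
Broadcast: 54.127.255.255


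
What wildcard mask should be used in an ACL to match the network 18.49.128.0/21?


Subnet mask: 255.255.248.0
Wildcard = 255.255.255.255 - subnet mask
255 - 255 = 0
255 - 255 = 0
255 - 248 = 7
255 - 0 = 255
Wildcard: 0.0.7.255


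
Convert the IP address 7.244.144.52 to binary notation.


7 = 00000111
244 = 11110100
144 = 10010000
52 = 00110100
Binary: 00000111.11110100.10010000.00110100


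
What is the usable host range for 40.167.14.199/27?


Network: 40.167.14.192
Broadcast: 40.167.14.223
First usable = network + 1
Last usable = broadcast - 1
Range: 40.167.14.193 to 40.167.14.222


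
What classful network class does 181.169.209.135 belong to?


First octet: 181
Binary: 10110101
10xxxxxx -> Class B (128-191)
Class B, default mask 255.255.0.0 (/16)


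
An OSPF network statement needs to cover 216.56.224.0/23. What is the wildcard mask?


Subnet mask: 255.255.254.0
Wildcard = 255.255.255.255 - subnet mask
255 - 255 = 0
255 - 255 = 0
255 - 254 = 1
255 - 0 = 255
Wildcard: 0.0.1.255


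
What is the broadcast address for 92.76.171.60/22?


Network: 92.76.168.0/22
Host bits = 10
Set all host bits to 1:
Broadcast: 92.76.171.255


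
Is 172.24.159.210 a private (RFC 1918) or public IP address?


RFC 1918 private ranges:
  10.0.0.0/8 (10.0.0.0 - 10.255.255.255)
  172.16.0.0/12 (172.16.0.0 - 172.31.255.255)
  192.168.0.0/16 (192.168.0.0 - 192.168.255.255)
Private (in 172.16.0.0/12)


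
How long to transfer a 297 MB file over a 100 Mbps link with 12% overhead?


Effective throughput = 100 * (1 - 12/100) = 88 Mbps
File size in Mb = 297 * 8 = 2376 Mb
Time = 2376 / 88
Time = 27 seconds


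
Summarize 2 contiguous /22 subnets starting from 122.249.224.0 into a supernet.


Original prefix: /22
Number of subnets: 2 = 2^1
New prefix = 22 - 1 = 21
Supernet: 122.249.224.0/21


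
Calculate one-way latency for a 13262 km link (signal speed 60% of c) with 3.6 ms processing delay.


Speed = 0.6 * 3e5 km/s = 180000 km/s
Propagation delay = 13262 / 180000 = 0.0737 s = 73.6778 ms
Processing delay = 3.6 ms
Total one-way latency = 77.2778 ms


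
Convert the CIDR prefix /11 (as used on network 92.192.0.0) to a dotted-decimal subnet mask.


/11 means 11 network bits, 21 host bits
Binary: 11111111111000000000000000000000
Mask: 255.224.0.0


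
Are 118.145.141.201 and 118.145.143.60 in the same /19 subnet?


Mask: 255.255.224.0
118.145.141.201 AND mask = 118.145.128.0
118.145.143.60 AND mask = 118.145.128.0
Yes, same subnet (118.145.128.0)


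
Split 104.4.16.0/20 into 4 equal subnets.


New prefix = 20 + 2 = 22
Each subnet has 1024 addresses
  104.4.16.0/22
  104.4.20.0/22
  104.4.24.0/22
  104.4.28.0/22
Subnets: 104.4.16.0/22, 104.4.20.0/22, 104.4.24.0/22, 104.4.28.0/22


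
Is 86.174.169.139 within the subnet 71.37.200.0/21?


Subnet network: 71.37.200.0
Test IP AND mask: 86.174.168.0
No, 86.174.169.139 is not in 71.37.200.0/21


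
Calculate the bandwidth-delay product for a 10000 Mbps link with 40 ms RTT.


BDP = bandwidth * RTT
= 10000 Mbps * 40 ms
= 10000 * 1e6 * 40 / 1000 bits
= 400000000 bits
= 50000000 bytes
= 48828.125 KB
BDP = 400000000 bits (50000000 bytes)


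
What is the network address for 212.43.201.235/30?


IP:   11010100.00101011.11001001.11101011
Mask: 11111111.11111111.11111111.11111100
AND operation:
Net:  11010100.00101011.11001001.11101000
Network: 212.43.201.232/30


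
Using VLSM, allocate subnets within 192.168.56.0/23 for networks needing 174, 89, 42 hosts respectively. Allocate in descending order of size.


174 hosts -> /24 (254 usable): 192.168.56.0/24
89 hosts -> /25 (126 usable): 192.168.57.0/25
42 hosts -> /26 (62 usable): 192.168.57.128/26
Allocation: 192.168.56.0/24 (174 hosts, 254 usable); 192.168.57.0/25 (89 hosts, 126 usable); 192.168.57.128/26 (42 hosts, 62 usable)


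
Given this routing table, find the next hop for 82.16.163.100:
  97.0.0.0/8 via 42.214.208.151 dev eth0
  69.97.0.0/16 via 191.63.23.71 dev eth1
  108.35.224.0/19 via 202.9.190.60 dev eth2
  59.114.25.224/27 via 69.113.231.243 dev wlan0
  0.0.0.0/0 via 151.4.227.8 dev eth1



Longest prefix match for 82.16.163.100:
  /8 97.0.0.0: no
  /16 69.97.0.0: no
  /19 108.35.224.0: no
  /27 59.114.25.224: no
  /0 0.0.0.0: MATCH
Selected: next-hop 151.4.227.8 via eth1 (matched /0)


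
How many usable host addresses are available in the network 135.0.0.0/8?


Host bits = 32 - 8 = 24
Total addresses = 2^24 = 16777216
Usable = total - 2 (network and broadcast)
Usable hosts: 16777214


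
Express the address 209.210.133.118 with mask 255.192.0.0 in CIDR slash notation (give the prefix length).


Binary: 11111111.11000000.00000000.00000000
Count leading 1s
Prefix: /10


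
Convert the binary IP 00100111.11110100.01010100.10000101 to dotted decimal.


00100111 = 39
11110100 = 244
01010100 = 84
10000101 = 133
IP: 39.244.84.133


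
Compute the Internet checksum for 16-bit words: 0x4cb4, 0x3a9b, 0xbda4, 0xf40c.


Sum all words (with carry folding):
+ 0x4cb4 = 0x4cb4
+ 0x3a9b = 0x874f
+ 0xbda4 = 0x44f4
+ 0xf40c = 0x3901
One's complement: ~0x3901
Checksum = 0xc6fe


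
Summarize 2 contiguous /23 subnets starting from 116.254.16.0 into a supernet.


Original prefix: /23
Number of subnets: 2 = 2^1
New prefix = 23 - 1 = 22
Supernet: 116.254.16.0/22


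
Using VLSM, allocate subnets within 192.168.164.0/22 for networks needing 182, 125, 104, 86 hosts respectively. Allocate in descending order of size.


182 hosts -> /24 (254 usable): 192.168.164.0/24
125 hosts -> /25 (126 usable): 192.168.165.0/25
104 hosts -> /25 (126 usable): 192.168.165.128/25
86 hosts -> /25 (126 usable): 192.168.166.0/25
Allocation: 192.168.164.0/24 (182 hosts, 254 usable); 192.168.165.0/25 (125 hosts, 126 usable); 192.168.165.128/25 (104 hosts, 126 usable); 192.168.166.0/25 (86 hosts, 126 usable)


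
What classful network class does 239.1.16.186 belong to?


First octet: 239
Binary: 11101111
1110xxxx -> Class D (224-239)
Class D (multicast), default mask N/A


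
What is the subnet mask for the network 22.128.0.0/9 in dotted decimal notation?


/9 means 9 network bits, 23 host bits
Binary: 11111111100000000000000000000000
Mask: 255.128.0.0


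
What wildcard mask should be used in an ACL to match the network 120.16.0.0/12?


Subnet mask: 255.240.0.0
Wildcard = 255.255.255.255 - subnet mask
255 - 255 = 0
255 - 240 = 15
255 - 0 = 255
255 - 0 = 255
Wildcard: 0.15.255.255


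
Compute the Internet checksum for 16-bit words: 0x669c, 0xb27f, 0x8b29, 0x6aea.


Sum all words (with carry folding):
+ 0x669c = 0x669c
+ 0xb27f = 0x191c
+ 0x8b29 = 0xa445
+ 0x6aea = 0x0f30
One's complement: ~0x0f30
Checksum = 0xf0cf


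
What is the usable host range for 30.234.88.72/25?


Network: 30.234.88.0
Broadcast: 30.234.88.127
First usable = network + 1
Last usable = broadcast - 1
Range: 30.234.88.1 to 30.234.88.126


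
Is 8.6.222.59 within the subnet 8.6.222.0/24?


Subnet network: 8.6.222.0
Test IP AND mask: 8.6.222.0
Yes, 8.6.222.59 is in 8.6.222.0/24


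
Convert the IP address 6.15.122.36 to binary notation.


6 = 00000110
15 = 00001111
122 = 01111010
36 = 00100100
Binary: 00000110.00001111.01111010.00100100


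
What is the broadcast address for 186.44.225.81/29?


Network: 186.44.225.80/29
Host bits = 3
Set all host bits to 1:
Broadcast: 186.44.225.87


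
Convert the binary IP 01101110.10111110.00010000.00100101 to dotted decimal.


01101110 = 110
10111110 = 190
00010000 = 16
00100101 = 37
IP: 110.190.16.37


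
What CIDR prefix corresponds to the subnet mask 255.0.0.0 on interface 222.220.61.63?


Binary: 11111111.00000000.00000000.00000000
Count leading 1s
Prefix: /8


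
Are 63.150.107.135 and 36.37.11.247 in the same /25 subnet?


Mask: 255.255.255.128
63.150.107.135 AND mask = 63.150.107.128
36.37.11.247 AND mask = 36.37.11.128
No, different subnets (63.150.107.128 vs 36.37.11.128)


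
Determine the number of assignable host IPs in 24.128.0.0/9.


Host bits = 32 - 9 = 23
Total addresses = 2^23 = 8388608
Usable = total - 2 (network and broadcast)
Usable hosts: 8388606


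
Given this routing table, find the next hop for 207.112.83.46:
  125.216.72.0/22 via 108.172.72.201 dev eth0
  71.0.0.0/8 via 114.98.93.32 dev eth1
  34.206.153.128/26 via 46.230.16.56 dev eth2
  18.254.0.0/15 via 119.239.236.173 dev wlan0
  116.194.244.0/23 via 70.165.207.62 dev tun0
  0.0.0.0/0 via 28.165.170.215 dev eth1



Longest prefix match for 207.112.83.46:
  /22 125.216.72.0: no
  /8 71.0.0.0: no
  /26 34.206.153.128: no
  /15 18.254.0.0: no
  /23 116.194.244.0: no
  /0 0.0.0.0: MATCH
Selected: next-hop 28.165.170.215 via eth1 (matched /0)


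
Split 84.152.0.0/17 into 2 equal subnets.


New prefix = 17 + 1 = 18
Each subnet has 16384 addresses
  84.152.0.0/18
  84.152.64.0/18
Subnets: 84.152.0.0/18, 84.152.64.0/18


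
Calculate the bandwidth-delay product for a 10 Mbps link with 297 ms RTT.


BDP = bandwidth * RTT
= 10 Mbps * 297 ms
= 10 * 1e6 * 297 / 1000 bits
= 2970000 bits
= 371250 bytes
= 362.5488 KB
BDP = 2970000 bits (371250 bytes)


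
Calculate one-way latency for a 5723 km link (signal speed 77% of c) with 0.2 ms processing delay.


Speed = 0.77 * 3e5 km/s = 231000 km/s
Propagation delay = 5723 / 231000 = 0.0248 s = 24.7749 ms
Processing delay = 0.2 ms
Total one-way latency = 24.9749 ms


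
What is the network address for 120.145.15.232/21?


IP:   01111000.10010001.00001111.11101000
Mask: 11111111.11111111.11111000.00000000
AND operation:
Net:  01111000.10010001.00001000.00000000
Network: 120.145.8.0/21


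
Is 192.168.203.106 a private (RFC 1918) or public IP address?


RFC 1918 private ranges:
  10.0.0.0/8 (10.0.0.0 - 10.255.255.255)
  172.16.0.0/12 (172.16.0.0 - 172.31.255.255)
  192.168.0.0/16 (192.168.0.0 - 192.168.255.255)
Private (in 192.168.0.0/16)


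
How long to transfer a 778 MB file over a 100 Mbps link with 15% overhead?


Effective throughput = 100 * (1 - 15/100) = 85 Mbps
File size in Mb = 778 * 8 = 6224 Mb
Time = 6224 / 85
Time = 73.2235 seconds


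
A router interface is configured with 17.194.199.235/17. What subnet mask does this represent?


/17 means 17 network bits, 15 host bits
Binary: 11111111111111111000000000000000
Mask: 255.255.128.0


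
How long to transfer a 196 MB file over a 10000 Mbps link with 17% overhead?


Effective throughput = 10000 * (1 - 17/100) = 8300 Mbps
File size in Mb = 196 * 8 = 1568 Mb
Time = 1568 / 8300
Time = 0.1889 seconds


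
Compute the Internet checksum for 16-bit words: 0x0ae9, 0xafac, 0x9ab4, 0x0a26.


Sum all words (with carry folding):
+ 0x0ae9 = 0x0ae9
+ 0xafac = 0xba95
+ 0x9ab4 = 0x554a
+ 0x0a26 = 0x5f70
One's complement: ~0x5f70
Checksum = 0xa08f


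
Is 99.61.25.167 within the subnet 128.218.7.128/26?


Subnet network: 128.218.7.128
Test IP AND mask: 99.61.25.128
No, 99.61.25.167 is not in 128.218.7.128/26


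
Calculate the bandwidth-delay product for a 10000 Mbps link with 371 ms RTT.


BDP = bandwidth * RTT
= 10000 Mbps * 371 ms
= 10000 * 1e6 * 371 / 1000 bits
= 3710000000 bits
= 463750000 bytes
= 452880.8594 KB
BDP = 3710000000 bits (463750000 bytes)


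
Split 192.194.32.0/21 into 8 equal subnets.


New prefix = 21 + 3 = 24
Each subnet has 256 addresses
  192.194.32.0/24
  192.194.33.0/24
  192.194.34.0/24
  192.194.35.0/24
  192.194.36.0/24
  192.194.37.0/24
  192.194.38.0/24
  192.194.39.0/24
Subnets: 192.194.32.0/24, 192.194.33.0/24, 192.194.34.0/24, 192.194.35.0/24, 192.194.36.0/24, 192.194.37.0/24, 192.194.38.0/24, 192.194.39.0/24


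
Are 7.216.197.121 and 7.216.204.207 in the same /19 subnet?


Mask: 255.255.224.0
7.216.197.121 AND mask = 7.216.192.0
7.216.204.207 AND mask = 7.216.192.0
Yes, same subnet (7.216.192.0)


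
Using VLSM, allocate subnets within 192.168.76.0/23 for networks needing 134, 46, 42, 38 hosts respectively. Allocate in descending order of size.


134 hosts -> /24 (254 usable): 192.168.76.0/24
46 hosts -> /26 (62 usable): 192.168.77.0/26
42 hosts -> /26 (62 usable): 192.168.77.64/26
38 hosts -> /26 (62 usable): 192.168.77.128/26
Allocation: 192.168.76.0/24 (134 hosts, 254 usable); 192.168.77.0/26 (46 hosts, 62 usable); 192.168.77.64/26 (42 hosts, 62 usable); 192.168.77.128/26 (38 hosts, 62 usable)


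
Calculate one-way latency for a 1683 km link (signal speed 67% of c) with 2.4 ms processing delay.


Speed = 0.67 * 3e5 km/s = 201000 km/s
Propagation delay = 1683 / 201000 = 0.0084 s = 8.3731 ms
Processing delay = 2.4 ms
Total one-way latency = 10.7731 ms


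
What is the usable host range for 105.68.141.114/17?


Network: 105.68.128.0
Broadcast: 105.68.255.255
First usable = network + 1
Last usable = broadcast - 1
Range: 105.68.128.1 to 105.68.255.254


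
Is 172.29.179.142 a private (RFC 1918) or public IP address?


RFC 1918 private ranges:
  10.0.0.0/8 (10.0.0.0 - 10.255.255.255)
  172.16.0.0/12 (172.16.0.0 - 172.31.255.255)
  192.168.0.0/16 (192.168.0.0 - 192.168.255.255)
Private (in 172.16.0.0/12)


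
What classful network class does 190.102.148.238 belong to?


First octet: 190
Binary: 10111110
10xxxxxx -> Class B (128-191)
Class B, default mask 255.255.0.0 (/16)


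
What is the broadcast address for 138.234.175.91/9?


Network: 138.128.0.0/9
Host bits = 23
Set all host bits to 1:
Broadcast: 138.255.255.255


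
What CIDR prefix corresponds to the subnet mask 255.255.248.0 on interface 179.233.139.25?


Binary: 11111111.11111111.11111000.00000000
Count leading 1s
Prefix: /21


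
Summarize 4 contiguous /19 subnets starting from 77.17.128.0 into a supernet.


Original prefix: /19
Number of subnets: 4 = 2^2
New prefix = 19 - 2 = 17
Supernet: 77.17.128.0/17


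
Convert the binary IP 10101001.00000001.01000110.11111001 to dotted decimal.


10101001 = 169
00000001 = 1
01000110 = 70
11111001 = 249
IP: 169.1.70.249


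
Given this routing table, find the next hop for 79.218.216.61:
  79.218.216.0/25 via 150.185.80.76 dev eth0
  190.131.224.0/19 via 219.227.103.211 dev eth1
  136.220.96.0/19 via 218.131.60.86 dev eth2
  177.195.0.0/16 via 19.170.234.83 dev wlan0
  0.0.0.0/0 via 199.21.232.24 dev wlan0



Longest prefix match for 79.218.216.61:
  /25 79.218.216.0: MATCH
  /19 190.131.224.0: no
  /19 136.220.96.0: no
  /16 177.195.0.0: no
  /0 0.0.0.0: MATCH
Selected: next-hop 150.185.80.76 via eth0 (matched /25)


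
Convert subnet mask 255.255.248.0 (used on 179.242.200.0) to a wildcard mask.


Subnet mask: 255.255.248.0
Wildcard = 255.255.255.255 - subnet mask
255 - 255 = 0
255 - 255 = 0
255 - 248 = 7
255 - 0 = 255
Wildcard: 0.0.7.255


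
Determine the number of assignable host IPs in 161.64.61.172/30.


Host bits = 32 - 30 = 2
Total addresses = 2^2 = 4
Usable = total - 2 (network and broadcast)
Usable hosts: 2


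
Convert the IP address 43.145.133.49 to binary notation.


43 = 00101011
145 = 10010001
133 = 10000101
49 = 00110001
Binary: 00101011.10010001.10000101.00110001


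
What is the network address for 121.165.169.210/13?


IP:   01111001.10100101.10101001.11010010
Mask: 11111111.11111000.00000000.00000000
AND operation:
Net:  01111001.10100000.00000000.00000000
Network: 121.160.0.0/13


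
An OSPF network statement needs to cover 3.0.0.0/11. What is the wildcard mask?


Subnet mask: 255.224.0.0
Wildcard = 255.255.255.255 - subnet mask
255 - 255 = 0
255 - 224 = 31
255 - 0 = 255
255 - 0 = 255
Wildcard: 0.31.255.255


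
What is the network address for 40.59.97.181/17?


IP:   00101000.00111011.01100001.10110101
Mask: 11111111.11111111.10000000.00000000
AND operation:
Net:  00101000.00111011.00000000.00000000
Network: 40.59.0.0/17


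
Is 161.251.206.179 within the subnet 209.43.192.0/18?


Subnet network: 209.43.192.0
Test IP AND mask: 161.251.192.0
No, 161.251.206.179 is not in 209.43.192.0/18


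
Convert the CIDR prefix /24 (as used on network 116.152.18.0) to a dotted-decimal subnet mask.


/24 means 24 network bits, 8 host bits
Binary: 11111111111111111111111100000000
Mask: 255.255.255.0


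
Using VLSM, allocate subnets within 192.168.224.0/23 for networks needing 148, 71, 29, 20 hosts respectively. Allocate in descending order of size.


148 hosts -> /24 (254 usable): 192.168.224.0/24
71 hosts -> /25 (126 usable): 192.168.225.0/25
29 hosts -> /27 (30 usable): 192.168.225.128/27
20 hosts -> /27 (30 usable): 192.168.225.160/27
Allocation: 192.168.224.0/24 (148 hosts, 254 usable); 192.168.225.0/25 (71 hosts, 126 usable); 192.168.225.128/27 (29 hosts, 30 usable); 192.168.225.160/27 (20 hosts, 30 usable)


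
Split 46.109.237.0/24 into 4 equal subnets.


New prefix = 24 + 2 = 26
Each subnet has 64 addresses
  46.109.237.0/26
  46.109.237.64/26
  46.109.237.128/26
  46.109.237.192/26
Subnets: 46.109.237.0/26, 46.109.237.64/26, 46.109.237.128/26, 46.109.237.192/26


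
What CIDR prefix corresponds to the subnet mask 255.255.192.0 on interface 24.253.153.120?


Binary: 11111111.11111111.11000000.00000000
Count leading 1s
Prefix: /18


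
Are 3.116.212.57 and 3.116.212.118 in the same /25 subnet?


Mask: 255.255.255.128
3.116.212.57 AND mask = 3.116.212.0
3.116.212.118 AND mask = 3.116.212.0
Yes, same subnet (3.116.212.0)


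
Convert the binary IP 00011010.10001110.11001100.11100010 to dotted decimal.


00011010 = 26
10001110 = 142
11001100 = 204
11100010 = 226
IP: 26.142.204.226


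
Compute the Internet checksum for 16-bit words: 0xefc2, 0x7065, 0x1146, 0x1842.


Sum all words (with carry folding):
+ 0xefc2 = 0xefc2
+ 0x7065 = 0x6028
+ 0x1146 = 0x716e
+ 0x1842 = 0x89b0
One's complement: ~0x89b0
Checksum = 0x764f


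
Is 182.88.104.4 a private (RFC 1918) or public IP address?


RFC 1918 private ranges:
  10.0.0.0/8 (10.0.0.0 - 10.255.255.255)
  172.16.0.0/12 (172.16.0.0 - 172.31.255.255)
  192.168.0.0/16 (192.168.0.0 - 192.168.255.255)
Public (not in any RFC 1918 range)


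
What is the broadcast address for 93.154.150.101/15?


Network: 93.154.0.0/15
Host bits = 17
Set all host bits to 1:
Broadcast: 93.155.255.255


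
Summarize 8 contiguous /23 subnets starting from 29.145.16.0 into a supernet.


Original prefix: /23
Number of subnets: 8 = 2^3
New prefix = 23 - 3 = 20
Supernet: 29.145.16.0/20


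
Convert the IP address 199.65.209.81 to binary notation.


199 = 11000111
65 = 01000001
209 = 11010001
81 = 01010001
Binary: 11000111.01000001.11010001.01010001


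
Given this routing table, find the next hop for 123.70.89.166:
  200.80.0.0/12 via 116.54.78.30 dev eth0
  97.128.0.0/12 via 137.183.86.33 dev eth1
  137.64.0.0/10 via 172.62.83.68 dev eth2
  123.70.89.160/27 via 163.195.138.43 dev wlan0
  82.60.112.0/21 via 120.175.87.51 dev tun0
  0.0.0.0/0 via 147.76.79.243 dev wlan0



Longest prefix match for 123.70.89.166:
  /12 200.80.0.0: no
  /12 97.128.0.0: no
  /10 137.64.0.0: no
  /27 123.70.89.160: MATCH
  /21 82.60.112.0: no
  /0 0.0.0.0: MATCH
Selected: next-hop 163.195.138.43 via wlan0 (matched /27)


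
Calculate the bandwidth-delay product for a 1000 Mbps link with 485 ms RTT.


BDP = bandwidth * RTT
= 1000 Mbps * 485 ms
= 1000 * 1e6 * 485 / 1000 bits
= 485000000 bits
= 60625000 bytes
= 59204.1016 KB
BDP = 485000000 bits (60625000 bytes)


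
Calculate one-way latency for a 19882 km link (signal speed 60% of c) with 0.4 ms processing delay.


Speed = 0.6 * 3e5 km/s = 180000 km/s
Propagation delay = 19882 / 180000 = 0.1105 s = 110.4556 ms
Processing delay = 0.4 ms
Total one-way latency = 110.8556 ms


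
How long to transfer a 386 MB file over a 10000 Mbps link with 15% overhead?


Effective throughput = 10000 * (1 - 15/100) = 8500 Mbps
File size in Mb = 386 * 8 = 3088 Mb
Time = 3088 / 8500
Time = 0.3633 seconds


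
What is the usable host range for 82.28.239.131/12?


Network: 82.16.0.0
Broadcast: 82.31.255.255
First usable = network + 1
Last usable = broadcast - 1
Range: 82.16.0.1 to 82.31.255.254


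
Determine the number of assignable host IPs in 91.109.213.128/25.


Host bits = 32 - 25 = 7
Total addresses = 2^7 = 128
Usable = total - 2 (network and broadcast)
Usable hosts: 126


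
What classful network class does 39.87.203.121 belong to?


First octet: 39
Binary: 00100111
0xxxxxxx -> Class A (1-126)
Class A, default mask 255.0.0.0 (/8)


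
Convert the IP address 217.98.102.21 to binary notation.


217 = 11011001
98 = 01100010
102 = 01100110
21 = 00010101
Binary: 11011001.01100010.01100110.00010101


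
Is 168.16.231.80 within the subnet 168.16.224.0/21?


Subnet network: 168.16.224.0
Test IP AND mask: 168.16.224.0
Yes, 168.16.231.80 is in 168.16.224.0/21


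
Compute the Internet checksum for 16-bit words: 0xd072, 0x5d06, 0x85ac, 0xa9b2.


Sum all words (with carry folding):
+ 0xd072 = 0xd072
+ 0x5d06 = 0x2d79
+ 0x85ac = 0xb325
+ 0xa9b2 = 0x5cd8
One's complement: ~0x5cd8
Checksum = 0xa327


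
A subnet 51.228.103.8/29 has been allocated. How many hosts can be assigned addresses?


Host bits = 32 - 29 = 3
Total addresses = 2^3 = 8
Usable = total - 2 (network and broadcast)
Usable hosts: 6


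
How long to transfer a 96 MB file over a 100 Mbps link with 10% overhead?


Effective throughput = 100 * (1 - 10/100) = 90 Mbps
File size in Mb = 96 * 8 = 768 Mb
Time = 768 / 90
Time = 8.5333 seconds


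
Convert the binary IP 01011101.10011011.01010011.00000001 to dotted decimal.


01011101 = 93
10011011 = 155
01010011 = 83
00000001 = 1
IP: 93.155.83.1


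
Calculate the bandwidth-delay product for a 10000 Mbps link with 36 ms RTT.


BDP = bandwidth * RTT
= 10000 Mbps * 36 ms
= 10000 * 1e6 * 36 / 1000 bits
= 360000000 bits
= 45000000 bytes
= 43945.3125 KB
BDP = 360000000 bits (45000000 bytes)


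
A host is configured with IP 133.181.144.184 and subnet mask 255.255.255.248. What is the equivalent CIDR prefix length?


Binary: 11111111.11111111.11111111.11111000
Count leading 1s
Prefix: /29


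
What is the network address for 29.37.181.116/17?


IP:   00011101.00100101.10110101.01110100
Mask: 11111111.11111111.10000000.00000000
AND operation:
Net:  00011101.00100101.10000000.00000000
Network: 29.37.128.0/17


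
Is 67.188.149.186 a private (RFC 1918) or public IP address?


RFC 1918 private ranges:
  10.0.0.0/8 (10.0.0.0 - 10.255.255.255)
  172.16.0.0/12 (172.16.0.0 - 172.31.255.255)
  192.168.0.0/16 (192.168.0.0 - 192.168.255.255)
Public (not in any RFC 1918 range)


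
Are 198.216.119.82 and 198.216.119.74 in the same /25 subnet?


Mask: 255.255.255.128
198.216.119.82 AND mask = 198.216.119.0
198.216.119.74 AND mask = 198.216.119.0
Yes, same subnet (198.216.119.0)


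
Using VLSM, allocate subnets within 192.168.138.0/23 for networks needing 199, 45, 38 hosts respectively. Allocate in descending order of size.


199 hosts -> /24 (254 usable): 192.168.138.0/24
45 hosts -> /26 (62 usable): 192.168.139.0/26
38 hosts -> /26 (62 usable): 192.168.139.64/26
Allocation: 192.168.138.0/24 (199 hosts, 254 usable); 192.168.139.0/26 (45 hosts, 62 usable); 192.168.139.64/26 (38 hosts, 62 usable)


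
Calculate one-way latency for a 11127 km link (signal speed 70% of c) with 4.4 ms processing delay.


Speed = 0.7 * 3e5 km/s = 210000 km/s
Propagation delay = 11127 / 210000 = 0.053 s = 52.9857 ms
Processing delay = 4.4 ms
Total one-way latency = 57.3857 ms


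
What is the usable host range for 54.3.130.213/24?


Network: 54.3.130.0
Broadcast: 54.3.130.255
First usable = network + 1
Last usable = broadcast - 1
Range: 54.3.130.1 to 54.3.130.254


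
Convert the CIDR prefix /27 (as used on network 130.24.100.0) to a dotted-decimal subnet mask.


/27 means 27 network bits, 5 host bits
Binary: 11111111111111111111111111100000
Mask: 255.255.255.224


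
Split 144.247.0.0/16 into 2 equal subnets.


New prefix = 16 + 1 = 17
Each subnet has 32768 addresses
  144.247.0.0/17
  144.247.128.0/17
Subnets: 144.247.0.0/17, 144.247.128.0/17


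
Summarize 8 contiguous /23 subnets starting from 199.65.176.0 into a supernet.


Original prefix: /23
Number of subnets: 8 = 2^3
New prefix = 23 - 3 = 20
Supernet: 199.65.176.0/20


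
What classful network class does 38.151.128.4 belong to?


First octet: 38
Binary: 00100110
0xxxxxxx -> Class A (1-126)
Class A, default mask 255.0.0.0 (/8)


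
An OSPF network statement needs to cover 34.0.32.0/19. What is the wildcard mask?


Subnet mask: 255.255.224.0
Wildcard = 255.255.255.255 - subnet mask
255 - 255 = 0
255 - 255 = 0
255 - 224 = 31
255 - 0 = 255
Wildcard: 0.0.31.255


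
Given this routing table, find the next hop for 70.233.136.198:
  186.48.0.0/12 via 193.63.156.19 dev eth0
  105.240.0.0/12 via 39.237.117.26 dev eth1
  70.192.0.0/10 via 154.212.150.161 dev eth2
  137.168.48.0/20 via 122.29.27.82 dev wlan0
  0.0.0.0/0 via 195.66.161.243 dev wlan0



Longest prefix match for 70.233.136.198:
  /12 186.48.0.0: no
  /12 105.240.0.0: no
  /10 70.192.0.0: MATCH
  /20 137.168.48.0: no
  /0 0.0.0.0: MATCH
Selected: next-hop 154.212.150.161 via eth2 (matched /10)


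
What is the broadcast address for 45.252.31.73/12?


Network: 45.240.0.0/12
Host bits = 20
Set all host bits to 1:
Broadcast: 45.255.255.255


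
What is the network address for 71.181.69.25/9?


IP:   01000111.10110101.01000101.00011001
Mask: 11111111.10000000.00000000.00000000
AND operation:
Net:  01000111.10000000.00000000.00000000
Network: 71.128.0.0/9


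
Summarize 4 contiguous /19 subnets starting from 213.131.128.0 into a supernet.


Original prefix: /19
Number of subnets: 4 = 2^2
New prefix = 19 - 2 = 17
Supernet: 213.131.128.0/17


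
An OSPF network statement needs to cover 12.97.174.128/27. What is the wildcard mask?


Subnet mask: 255.255.255.224
Wildcard = 255.255.255.255 - subnet mask
255 - 255 = 0
255 - 255 = 0
255 - 255 = 0
255 - 224 = 31
Wildcard: 0.0.0.31


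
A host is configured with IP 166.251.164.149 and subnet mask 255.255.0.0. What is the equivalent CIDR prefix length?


Binary: 11111111.11111111.00000000.00000000
Count leading 1s
Prefix: /16


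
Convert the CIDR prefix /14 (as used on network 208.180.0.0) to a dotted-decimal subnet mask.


/14 means 14 network bits, 18 host bits
Binary: 11111111111111000000000000000000
Mask: 255.252.0.0


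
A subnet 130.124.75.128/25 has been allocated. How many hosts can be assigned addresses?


Host bits = 32 - 25 = 7
Total addresses = 2^7 = 128
Usable = total - 2 (network and broadcast)
Usable hosts: 126


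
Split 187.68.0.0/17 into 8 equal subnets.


New prefix = 17 + 3 = 20
Each subnet has 4096 addresses
  187.68.0.0/20
  187.68.16.0/20
  187.68.32.0/20
  187.68.48.0/20
  187.68.64.0/20
  187.68.80.0/20
  187.68.96.0/20
  187.68.112.0/20
Subnets: 187.68.0.0/20, 187.68.16.0/20, 187.68.32.0/20, 187.68.48.0/20, 187.68.64.0/20, 187.68.80.0/20, 187.68.96.0/20, 187.68.112.0/20


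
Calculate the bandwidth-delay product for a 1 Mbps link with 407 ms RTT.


BDP = bandwidth * RTT
= 1 Mbps * 407 ms
= 1 * 1e6 * 407 / 1000 bits
= 407000 bits
= 50875 bytes
= 49.6826 KB
BDP = 407000 bits (50875 bytes)


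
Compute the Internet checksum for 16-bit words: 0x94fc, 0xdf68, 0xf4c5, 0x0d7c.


Sum all words (with carry folding):
+ 0x94fc = 0x94fc
+ 0xdf68 = 0x7465
+ 0xf4c5 = 0x692b
+ 0x0d7c = 0x76a7
One's complement: ~0x76a7
Checksum = 0x8958


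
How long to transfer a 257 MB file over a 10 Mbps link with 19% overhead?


Effective throughput = 10 * (1 - 19/100) = 8.1 Mbps
File size in Mb = 257 * 8 = 2056 Mb
Time = 2056 / 8.1
Time = 253.8272 seconds


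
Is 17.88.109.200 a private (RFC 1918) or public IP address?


RFC 1918 private ranges:
  10.0.0.0/8 (10.0.0.0 - 10.255.255.255)
  172.16.0.0/12 (172.16.0.0 - 172.31.255.255)
  192.168.0.0/16 (192.168.0.0 - 192.168.255.255)
Public (not in any RFC 1918 range)


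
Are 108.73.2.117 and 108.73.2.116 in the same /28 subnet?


Mask: 255.255.255.240
108.73.2.117 AND mask = 108.73.2.112
108.73.2.116 AND mask = 108.73.2.112
Yes, same subnet (108.73.2.112)


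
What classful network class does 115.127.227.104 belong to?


First octet: 115
Binary: 01110011
0xxxxxxx -> Class A (1-126)
Class A, default mask 255.0.0.0 (/8)


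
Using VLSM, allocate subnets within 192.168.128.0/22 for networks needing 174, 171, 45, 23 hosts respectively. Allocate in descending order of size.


174 hosts -> /24 (254 usable): 192.168.128.0/24
171 hosts -> /24 (254 usable): 192.168.129.0/24
45 hosts -> /26 (62 usable): 192.168.130.0/26
23 hosts -> /27 (30 usable): 192.168.130.64/27
Allocation: 192.168.128.0/24 (174 hosts, 254 usable); 192.168.129.0/24 (171 hosts, 254 usable); 192.168.130.0/26 (45 hosts, 62 usable); 192.168.130.64/27 (23 hosts, 30 usable)


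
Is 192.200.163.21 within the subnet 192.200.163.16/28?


Subnet network: 192.200.163.16
Test IP AND mask: 192.200.163.16
Yes, 192.200.163.21 is in 192.200.163.16/28


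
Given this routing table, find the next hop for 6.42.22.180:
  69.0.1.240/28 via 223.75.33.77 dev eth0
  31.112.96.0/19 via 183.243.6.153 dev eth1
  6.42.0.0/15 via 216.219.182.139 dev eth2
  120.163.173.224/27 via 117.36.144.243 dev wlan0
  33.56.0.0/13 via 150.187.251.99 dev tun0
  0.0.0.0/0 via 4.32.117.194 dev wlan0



Longest prefix match for 6.42.22.180:
  /28 69.0.1.240: no
  /19 31.112.96.0: no
  /15 6.42.0.0: MATCH
  /27 120.163.173.224: no
  /13 33.56.0.0: no
  /0 0.0.0.0: MATCH
Selected: next-hop 216.219.182.139 via eth2 (matched /15)


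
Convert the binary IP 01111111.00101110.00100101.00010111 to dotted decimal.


01111111 = 127
00101110 = 46
00100101 = 37
00010111 = 23
IP: 127.46.37.23


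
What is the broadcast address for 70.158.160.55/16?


Network: 70.158.0.0/16
Host bits = 16
Set all host bits to 1:
Broadcast: 70.158.255.255


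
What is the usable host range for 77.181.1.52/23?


Network: 77.181.0.0
Broadcast: 77.181.1.255
First usable = network + 1
Last usable = broadcast - 1
Range: 77.181.0.1 to 77.181.1.254


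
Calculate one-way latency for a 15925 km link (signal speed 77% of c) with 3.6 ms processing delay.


Speed = 0.77 * 3e5 km/s = 231000 km/s
Propagation delay = 15925 / 231000 = 0.0689 s = 68.9394 ms
Processing delay = 3.6 ms
Total one-way latency = 72.5394 ms


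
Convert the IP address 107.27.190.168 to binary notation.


107 = 01101011
27 = 00011011
190 = 10111110
168 = 10101000
Binary: 01101011.00011011.10111110.10101000


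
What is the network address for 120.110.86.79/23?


IP:   01111000.01101110.01010110.01001111
Mask: 11111111.11111111.11111110.00000000
AND operation:
Net:  01111000.01101110.01010110.00000000
Network: 120.110.86.0/23


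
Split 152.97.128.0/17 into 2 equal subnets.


New prefix = 17 + 1 = 18
Each subnet has 16384 addresses
  152.97.128.0/18
  152.97.192.0/18
Subnets: 152.97.128.0/18, 152.97.192.0/18


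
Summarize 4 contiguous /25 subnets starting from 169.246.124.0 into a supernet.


Original prefix: /25
Number of subnets: 4 = 2^2
New prefix = 25 - 2 = 23
Supernet: 169.246.124.0/23


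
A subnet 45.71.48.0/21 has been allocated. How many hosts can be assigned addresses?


Host bits = 32 - 21 = 11
Total addresses = 2^11 = 2048
Usable = total - 2 (network and broadcast)
Usable hosts: 2046


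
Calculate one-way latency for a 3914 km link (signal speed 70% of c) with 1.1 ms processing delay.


Speed = 0.7 * 3e5 km/s = 210000 km/s
Propagation delay = 3914 / 210000 = 0.0186 s = 18.6381 ms
Processing delay = 1.1 ms
Total one-way latency = 19.7381 ms


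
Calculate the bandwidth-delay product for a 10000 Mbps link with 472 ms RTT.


BDP = bandwidth * RTT
= 10000 Mbps * 472 ms
= 10000 * 1e6 * 472 / 1000 bits
= 4720000000 bits
= 590000000 bytes
= 576171.875 KB
BDP = 4720000000 bits (590000000 bytes)


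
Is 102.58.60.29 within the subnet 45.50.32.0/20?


Subnet network: 45.50.32.0
Test IP AND mask: 102.58.48.0
No, 102.58.60.29 is not in 45.50.32.0/20


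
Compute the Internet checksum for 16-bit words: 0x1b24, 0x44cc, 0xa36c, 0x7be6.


Sum all words (with carry folding):
+ 0x1b24 = 0x1b24
+ 0x44cc = 0x5ff0
+ 0xa36c = 0x035d
+ 0x7be6 = 0x7f43
One's complement: ~0x7f43
Checksum = 0x80bc


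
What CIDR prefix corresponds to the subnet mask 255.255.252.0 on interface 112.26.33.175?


Binary: 11111111.11111111.11111100.00000000
Count leading 1s
Prefix: /22


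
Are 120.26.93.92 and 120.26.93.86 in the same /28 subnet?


Mask: 255.255.255.240
120.26.93.92 AND mask = 120.26.93.80
120.26.93.86 AND mask = 120.26.93.80
Yes, same subnet (120.26.93.80)
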